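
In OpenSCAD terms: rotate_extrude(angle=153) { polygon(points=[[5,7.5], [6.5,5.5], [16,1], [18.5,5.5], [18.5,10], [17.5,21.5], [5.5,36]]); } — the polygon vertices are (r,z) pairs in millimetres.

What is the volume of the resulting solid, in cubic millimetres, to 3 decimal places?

Profile (r,z), 7 vertices: (5,7.5) (6.5,5.5) (16,1) (18.5,5.5) (18.5,10) (17.5,21.5) (5.5,36)
edge 0: (5,7.5)→(6.5,5.5)  cross = 5·5.5 − 6.5·7.5 = -21.2500; (r_i+r_j)·cross = 11.5·-21.2500 = -244.3750
edge 1: (6.5,5.5)→(16,1)  cross = 6.5·1 − 16·5.5 = -81.5000; (r_i+r_j)·cross = 22.5·-81.5000 = -1833.7500
edge 2: (16,1)→(18.5,5.5)  cross = 16·5.5 − 18.5·1 = 69.5000; (r_i+r_j)·cross = 34.5·69.5000 = 2397.7500
edge 3: (18.5,5.5)→(18.5,10)  cross = 18.5·10 − 18.5·5.5 = 83.2500; (r_i+r_j)·cross = 37·83.2500 = 3080.2500
edge 4: (18.5,10)→(17.5,21.5)  cross = 18.5·21.5 − 17.5·10 = 222.7500; (r_i+r_j)·cross = 36·222.7500 = 8019.0000
edge 5: (17.5,21.5)→(5.5,36)  cross = 17.5·36 − 5.5·21.5 = 511.7500; (r_i+r_j)·cross = 23·511.7500 = 11770.2500
edge 6: (5.5,36)→(5,7.5)  cross = 5.5·7.5 − 5·36 = -138.7500; (r_i+r_j)·cross = 10.5·-138.7500 = -1456.8750
Σcross = 645.7500 → A = |Σcross|/2 = 322.8750 mm²
Σ(r_i+r_j)·cross = 21732.2500 → first moment M = |Σ|/6 = 3622.0417
R_c = M/A = 3622.0417/322.8750 = 11.2181 mm
θ = 153° = 2.670354 rad
V = θ·R_c·A = 2.670354·11.2181·322.8750 = 9672.133 mm³

Volume = 9672.133 mm³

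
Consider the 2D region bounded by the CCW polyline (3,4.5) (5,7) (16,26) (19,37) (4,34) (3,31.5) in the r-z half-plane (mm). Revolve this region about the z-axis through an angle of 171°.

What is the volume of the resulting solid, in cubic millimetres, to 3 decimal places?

Profile (r,z), 6 vertices: (3,4.5) (5,7) (16,26) (19,37) (4,34) (3,31.5)
edge 0: (3,4.5)→(5,7)  cross = 3·7 − 5·4.5 = -1.5000; (r_i+r_j)·cross = 8·-1.5000 = -12.0000
edge 1: (5,7)→(16,26)  cross = 5·26 − 16·7 = 18.0000; (r_i+r_j)·cross = 21·18.0000 = 378.0000
edge 2: (16,26)→(19,37)  cross = 16·37 − 19·26 = 98.0000; (r_i+r_j)·cross = 35·98.0000 = 3430.0000
edge 3: (19,37)→(4,34)  cross = 19·34 − 4·37 = 498.0000; (r_i+r_j)·cross = 23·498.0000 = 11454.0000
edge 4: (4,34)→(3,31.5)  cross = 4·31.5 − 3·34 = 24.0000; (r_i+r_j)·cross = 7·24.0000 = 168.0000
edge 5: (3,31.5)→(3,4.5)  cross = 3·4.5 − 3·31.5 = -81.0000; (r_i+r_j)·cross = 6·-81.0000 = -486.0000
Σcross = 555.5000 → A = |Σcross|/2 = 277.7500 mm²
Σ(r_i+r_j)·cross = 14932.0000 → first moment M = |Σ|/6 = 2488.6667
R_c = M/A = 2488.6667/277.7500 = 8.9601 mm
θ = 171° = 2.984513 rad
V = θ·R_c·A = 2.984513·8.9601·277.7500 = 7427.458 mm³

Volume = 7427.458 mm³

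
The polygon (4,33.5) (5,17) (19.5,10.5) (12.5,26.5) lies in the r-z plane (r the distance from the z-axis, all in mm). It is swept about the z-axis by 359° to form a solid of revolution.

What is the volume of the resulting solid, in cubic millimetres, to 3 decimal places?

Profile (r,z), 4 vertices: (4,33.5) (5,17) (19.5,10.5) (12.5,26.5)
edge 0: (4,33.5)→(5,17)  cross = 4·17 − 5·33.5 = -99.5000; (r_i+r_j)·cross = 9·-99.5000 = -895.5000
edge 1: (5,17)→(19.5,10.5)  cross = 5·10.5 − 19.5·17 = -279.0000; (r_i+r_j)·cross = 24.5·-279.0000 = -6835.5000
edge 2: (19.5,10.5)→(12.5,26.5)  cross = 19.5·26.5 − 12.5·10.5 = 385.5000; (r_i+r_j)·cross = 32·385.5000 = 12336.0000
edge 3: (12.5,26.5)→(4,33.5)  cross = 12.5·33.5 − 4·26.5 = 312.7500; (r_i+r_j)·cross = 16.5·312.7500 = 5160.3750
Σcross = 319.7500 → A = |Σcross|/2 = 159.8750 mm²
Σ(r_i+r_j)·cross = 9765.3750 → first moment M = |Σ|/6 = 1627.5625
R_c = M/A = 1627.5625/159.8750 = 10.1802 mm
θ = 359° = 6.265732 rad
V = θ·R_c·A = 6.265732·10.1802·159.8750 = 10197.870 mm³

Volume = 10197.870 mm³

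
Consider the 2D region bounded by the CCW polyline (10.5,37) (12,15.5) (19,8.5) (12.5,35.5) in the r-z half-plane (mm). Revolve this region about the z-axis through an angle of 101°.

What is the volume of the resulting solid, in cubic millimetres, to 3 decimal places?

Volume = 2252.983 mm³

Profile (r,z), 4 vertices: (10.5,37) (12,15.5) (19,8.5) (12.5,35.5)
edge 0: (10.5,37)→(12,15.5)  cross = 10.5·15.5 − 12·37 = -281.2500; (r_i+r_j)·cross = 22.5·-281.2500 = -6328.1250
edge 1: (12,15.5)→(19,8.5)  cross = 12·8.5 − 19·15.5 = -192.5000; (r_i+r_j)·cross = 31·-192.5000 = -5967.5000
edge 2: (19,8.5)→(12.5,35.5)  cross = 19·35.5 − 12.5·8.5 = 568.2500; (r_i+r_j)·cross = 31.5·568.2500 = 17899.8750
edge 3: (12.5,35.5)→(10.5,37)  cross = 12.5·37 − 10.5·35.5 = 89.7500; (r_i+r_j)·cross = 23·89.7500 = 2064.2500
Σcross = 184.2500 → A = |Σcross|/2 = 92.1250 mm²
Σ(r_i+r_j)·cross = 7668.5000 → first moment M = |Σ|/6 = 1278.0833
R_c = M/A = 1278.0833/92.1250 = 13.8734 mm
θ = 101° = 1.762783 rad
V = θ·R_c·A = 1.762783·13.8734·92.1250 = 2252.983 mm³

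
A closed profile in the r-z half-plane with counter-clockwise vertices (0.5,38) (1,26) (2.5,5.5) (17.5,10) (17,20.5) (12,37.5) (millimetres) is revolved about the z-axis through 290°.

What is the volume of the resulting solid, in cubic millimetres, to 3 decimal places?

Profile (r,z), 6 vertices: (0.5,38) (1,26) (2.5,5.5) (17.5,10) (17,20.5) (12,37.5)
edge 0: (0.5,38)→(1,26)  cross = 0.5·26 − 1·38 = -25.0000; (r_i+r_j)·cross = 1.5·-25.0000 = -37.5000
edge 1: (1,26)→(2.5,5.5)  cross = 1·5.5 − 2.5·26 = -59.5000; (r_i+r_j)·cross = 3.5·-59.5000 = -208.2500
edge 2: (2.5,5.5)→(17.5,10)  cross = 2.5·10 − 17.5·5.5 = -71.2500; (r_i+r_j)·cross = 20·-71.2500 = -1425.0000
edge 3: (17.5,10)→(17,20.5)  cross = 17.5·20.5 − 17·10 = 188.7500; (r_i+r_j)·cross = 34.5·188.7500 = 6511.8750
edge 4: (17,20.5)→(12,37.5)  cross = 17·37.5 − 12·20.5 = 391.5000; (r_i+r_j)·cross = 29·391.5000 = 11353.5000
edge 5: (12,37.5)→(0.5,38)  cross = 12·38 − 0.5·37.5 = 437.2500; (r_i+r_j)·cross = 12.5·437.2500 = 5465.6250
Σcross = 861.7500 → A = |Σcross|/2 = 430.8750 mm²
Σ(r_i+r_j)·cross = 21660.2500 → first moment M = |Σ|/6 = 3610.0417
R_c = M/A = 3610.0417/430.8750 = 8.3784 mm
θ = 290° = 5.061455 rad
V = θ·R_c·A = 5.061455·8.3784·430.8750 = 18272.063 mm³

Volume = 18272.063 mm³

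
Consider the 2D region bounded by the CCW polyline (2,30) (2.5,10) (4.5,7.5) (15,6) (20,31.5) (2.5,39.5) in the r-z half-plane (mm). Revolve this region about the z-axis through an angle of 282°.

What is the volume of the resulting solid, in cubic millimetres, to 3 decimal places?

Volume = 21511.774 mm³

Profile (r,z), 6 vertices: (2,30) (2.5,10) (4.5,7.5) (15,6) (20,31.5) (2.5,39.5)
edge 0: (2,30)→(2.5,10)  cross = 2·10 − 2.5·30 = -55.0000; (r_i+r_j)·cross = 4.5·-55.0000 = -247.5000
edge 1: (2.5,10)→(4.5,7.5)  cross = 2.5·7.5 − 4.5·10 = -26.2500; (r_i+r_j)·cross = 7·-26.2500 = -183.7500
edge 2: (4.5,7.5)→(15,6)  cross = 4.5·6 − 15·7.5 = -85.5000; (r_i+r_j)·cross = 19.5·-85.5000 = -1667.2500
edge 3: (15,6)→(20,31.5)  cross = 15·31.5 − 20·6 = 352.5000; (r_i+r_j)·cross = 35·352.5000 = 12337.5000
edge 4: (20,31.5)→(2.5,39.5)  cross = 20·39.5 − 2.5·31.5 = 711.2500; (r_i+r_j)·cross = 22.5·711.2500 = 16003.1250
edge 5: (2.5,39.5)→(2,30)  cross = 2.5·30 − 2·39.5 = -4.0000; (r_i+r_j)·cross = 4.5·-4.0000 = -18.0000
Σcross = 893.0000 → A = |Σcross|/2 = 446.5000 mm²
Σ(r_i+r_j)·cross = 26224.1250 → first moment M = |Σ|/6 = 4370.6875
R_c = M/A = 4370.6875/446.5000 = 9.7888 mm
θ = 282° = 4.921828 rad
V = θ·R_c·A = 4.921828·9.7888·446.5000 = 21511.774 mm³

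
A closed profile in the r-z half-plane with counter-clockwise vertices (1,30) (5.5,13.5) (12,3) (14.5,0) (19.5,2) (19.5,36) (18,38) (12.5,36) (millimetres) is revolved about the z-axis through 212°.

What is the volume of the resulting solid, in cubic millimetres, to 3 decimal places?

Profile (r,z), 8 vertices: (1,30) (5.5,13.5) (12,3) (14.5,0) (19.5,2) (19.5,36) (18,38) (12.5,36)
edge 0: (1,30)→(5.5,13.5)  cross = 1·13.5 − 5.5·30 = -151.5000; (r_i+r_j)·cross = 6.5·-151.5000 = -984.7500
edge 1: (5.5,13.5)→(12,3)  cross = 5.5·3 − 12·13.5 = -145.5000; (r_i+r_j)·cross = 17.5·-145.5000 = -2546.2500
edge 2: (12,3)→(14.5,0)  cross = 12·0 − 14.5·3 = -43.5000; (r_i+r_j)·cross = 26.5·-43.5000 = -1152.7500
edge 3: (14.5,0)→(19.5,2)  cross = 14.5·2 − 19.5·0 = 29.0000; (r_i+r_j)·cross = 34·29.0000 = 986.0000
edge 4: (19.5,2)→(19.5,36)  cross = 19.5·36 − 19.5·2 = 663.0000; (r_i+r_j)·cross = 39·663.0000 = 25857.0000
edge 5: (19.5,36)→(18,38)  cross = 19.5·38 − 18·36 = 93.0000; (r_i+r_j)·cross = 37.5·93.0000 = 3487.5000
edge 6: (18,38)→(12.5,36)  cross = 18·36 − 12.5·38 = 173.0000; (r_i+r_j)·cross = 30.5·173.0000 = 5276.5000
edge 7: (12.5,36)→(1,30)  cross = 12.5·30 − 1·36 = 339.0000; (r_i+r_j)·cross = 13.5·339.0000 = 4576.5000
Σcross = 956.5000 → A = |Σcross|/2 = 478.2500 mm²
Σ(r_i+r_j)·cross = 35499.7500 → first moment M = |Σ|/6 = 5916.6250
R_c = M/A = 5916.6250/478.2500 = 12.3714 mm
θ = 212° = 3.700098 rad
V = θ·R_c·A = 3.700098·12.3714·478.2500 = 21892.092 mm³

Volume = 21892.092 mm³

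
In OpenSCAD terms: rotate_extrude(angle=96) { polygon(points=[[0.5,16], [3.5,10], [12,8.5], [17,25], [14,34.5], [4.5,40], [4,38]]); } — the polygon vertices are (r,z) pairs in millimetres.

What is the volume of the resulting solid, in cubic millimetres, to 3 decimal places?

Profile (r,z), 7 vertices: (0.5,16) (3.5,10) (12,8.5) (17,25) (14,34.5) (4.5,40) (4,38)
edge 0: (0.5,16)→(3.5,10)  cross = 0.5·10 − 3.5·16 = -51.0000; (r_i+r_j)·cross = 4·-51.0000 = -204.0000
edge 1: (3.5,10)→(12,8.5)  cross = 3.5·8.5 − 12·10 = -90.2500; (r_i+r_j)·cross = 15.5·-90.2500 = -1398.8750
edge 2: (12,8.5)→(17,25)  cross = 12·25 − 17·8.5 = 155.5000; (r_i+r_j)·cross = 29·155.5000 = 4509.5000
edge 3: (17,25)→(14,34.5)  cross = 17·34.5 − 14·25 = 236.5000; (r_i+r_j)·cross = 31·236.5000 = 7331.5000
edge 4: (14,34.5)→(4.5,40)  cross = 14·40 − 4.5·34.5 = 404.7500; (r_i+r_j)·cross = 18.5·404.7500 = 7487.8750
edge 5: (4.5,40)→(4,38)  cross = 4.5·38 − 4·40 = 11.0000; (r_i+r_j)·cross = 8.5·11.0000 = 93.5000
edge 6: (4,38)→(0.5,16)  cross = 4·16 − 0.5·38 = 45.0000; (r_i+r_j)·cross = 4.5·45.0000 = 202.5000
Σcross = 711.5000 → A = |Σcross|/2 = 355.7500 mm²
Σ(r_i+r_j)·cross = 18022.0000 → first moment M = |Σ|/6 = 3003.6667
R_c = M/A = 3003.6667/355.7500 = 8.4432 mm
θ = 96° = 1.675516 rad
V = θ·R_c·A = 1.675516·8.4432·355.7500 = 5032.692 mm³

Volume = 5032.692 mm³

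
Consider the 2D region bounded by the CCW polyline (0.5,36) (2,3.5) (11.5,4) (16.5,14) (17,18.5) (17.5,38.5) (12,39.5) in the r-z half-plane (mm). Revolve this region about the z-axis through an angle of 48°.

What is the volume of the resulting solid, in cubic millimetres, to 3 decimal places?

Volume = 3857.701 mm³

Profile (r,z), 7 vertices: (0.5,36) (2,3.5) (11.5,4) (16.5,14) (17,18.5) (17.5,38.5) (12,39.5)
edge 0: (0.5,36)→(2,3.5)  cross = 0.5·3.5 − 2·36 = -70.2500; (r_i+r_j)·cross = 2.5·-70.2500 = -175.6250
edge 1: (2,3.5)→(11.5,4)  cross = 2·4 − 11.5·3.5 = -32.2500; (r_i+r_j)·cross = 13.5·-32.2500 = -435.3750
edge 2: (11.5,4)→(16.5,14)  cross = 11.5·14 − 16.5·4 = 95.0000; (r_i+r_j)·cross = 28·95.0000 = 2660.0000
edge 3: (16.5,14)→(17,18.5)  cross = 16.5·18.5 − 17·14 = 67.2500; (r_i+r_j)·cross = 33.5·67.2500 = 2252.8750
edge 4: (17,18.5)→(17.5,38.5)  cross = 17·38.5 − 17.5·18.5 = 330.7500; (r_i+r_j)·cross = 34.5·330.7500 = 11410.8750
edge 5: (17.5,38.5)→(12,39.5)  cross = 17.5·39.5 − 12·38.5 = 229.2500; (r_i+r_j)·cross = 29.5·229.2500 = 6762.8750
edge 6: (12,39.5)→(0.5,36)  cross = 12·36 − 0.5·39.5 = 412.2500; (r_i+r_j)·cross = 12.5·412.2500 = 5153.1250
Σcross = 1032.0000 → A = |Σcross|/2 = 516.0000 mm²
Σ(r_i+r_j)·cross = 27628.7500 → first moment M = |Σ|/6 = 4604.7917
R_c = M/A = 4604.7917/516.0000 = 8.9240 mm
θ = 48° = 0.837758 rad
V = θ·R_c·A = 0.837758·8.9240·516.0000 = 3857.701 mm³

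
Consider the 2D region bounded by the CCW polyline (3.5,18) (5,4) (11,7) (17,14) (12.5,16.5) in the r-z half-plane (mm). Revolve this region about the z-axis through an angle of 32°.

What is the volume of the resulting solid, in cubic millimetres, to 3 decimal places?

Volume = 556.481 mm³

Profile (r,z), 5 vertices: (3.5,18) (5,4) (11,7) (17,14) (12.5,16.5)
edge 0: (3.5,18)→(5,4)  cross = 3.5·4 − 5·18 = -76.0000; (r_i+r_j)·cross = 8.5·-76.0000 = -646.0000
edge 1: (5,4)→(11,7)  cross = 5·7 − 11·4 = -9.0000; (r_i+r_j)·cross = 16·-9.0000 = -144.0000
edge 2: (11,7)→(17,14)  cross = 11·14 − 17·7 = 35.0000; (r_i+r_j)·cross = 28·35.0000 = 980.0000
edge 3: (17,14)→(12.5,16.5)  cross = 17·16.5 − 12.5·14 = 105.5000; (r_i+r_j)·cross = 29.5·105.5000 = 3112.2500
edge 4: (12.5,16.5)→(3.5,18)  cross = 12.5·18 − 3.5·16.5 = 167.2500; (r_i+r_j)·cross = 16·167.2500 = 2676.0000
Σcross = 222.7500 → A = |Σcross|/2 = 111.3750 mm²
Σ(r_i+r_j)·cross = 5978.2500 → first moment M = |Σ|/6 = 996.3750
R_c = M/A = 996.3750/111.3750 = 8.9461 mm
θ = 32° = 0.558505 rad
V = θ·R_c·A = 0.558505·8.9461·111.3750 = 556.481 mm³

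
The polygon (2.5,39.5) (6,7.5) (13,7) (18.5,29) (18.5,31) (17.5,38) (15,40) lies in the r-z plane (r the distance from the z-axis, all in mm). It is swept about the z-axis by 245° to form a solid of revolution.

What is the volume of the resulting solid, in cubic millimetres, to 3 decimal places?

Profile (r,z), 7 vertices: (2.5,39.5) (6,7.5) (13,7) (18.5,29) (18.5,31) (17.5,38) (15,40)
edge 0: (2.5,39.5)→(6,7.5)  cross = 2.5·7.5 − 6·39.5 = -218.2500; (r_i+r_j)·cross = 8.5·-218.2500 = -1855.1250
edge 1: (6,7.5)→(13,7)  cross = 6·7 − 13·7.5 = -55.5000; (r_i+r_j)·cross = 19·-55.5000 = -1054.5000
edge 2: (13,7)→(18.5,29)  cross = 13·29 − 18.5·7 = 247.5000; (r_i+r_j)·cross = 31.5·247.5000 = 7796.2500
edge 3: (18.5,29)→(18.5,31)  cross = 18.5·31 − 18.5·29 = 37.0000; (r_i+r_j)·cross = 37·37.0000 = 1369.0000
edge 4: (18.5,31)→(17.5,38)  cross = 18.5·38 − 17.5·31 = 160.5000; (r_i+r_j)·cross = 36·160.5000 = 5778.0000
edge 5: (17.5,38)→(15,40)  cross = 17.5·40 − 15·38 = 130.0000; (r_i+r_j)·cross = 32.5·130.0000 = 4225.0000
edge 6: (15,40)→(2.5,39.5)  cross = 15·39.5 − 2.5·40 = 492.5000; (r_i+r_j)·cross = 17.5·492.5000 = 8618.7500
Σcross = 793.7500 → A = |Σcross|/2 = 396.8750 mm²
Σ(r_i+r_j)·cross = 24877.3750 → first moment M = |Σ|/6 = 4146.2292
R_c = M/A = 4146.2292/396.8750 = 10.4472 mm
θ = 245° = 4.276057 rad
V = θ·R_c·A = 4.276057·10.4472·396.8750 = 17729.511 mm³

Volume = 17729.511 mm³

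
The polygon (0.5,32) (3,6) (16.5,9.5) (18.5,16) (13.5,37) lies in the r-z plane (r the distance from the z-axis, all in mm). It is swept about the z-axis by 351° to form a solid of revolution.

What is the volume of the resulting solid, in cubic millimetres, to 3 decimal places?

Volume = 22635.450 mm³

Profile (r,z), 5 vertices: (0.5,32) (3,6) (16.5,9.5) (18.5,16) (13.5,37)
edge 0: (0.5,32)→(3,6)  cross = 0.5·6 − 3·32 = -93.0000; (r_i+r_j)·cross = 3.5·-93.0000 = -325.5000
edge 1: (3,6)→(16.5,9.5)  cross = 3·9.5 − 16.5·6 = -70.5000; (r_i+r_j)·cross = 19.5·-70.5000 = -1374.7500
edge 2: (16.5,9.5)→(18.5,16)  cross = 16.5·16 − 18.5·9.5 = 88.2500; (r_i+r_j)·cross = 35·88.2500 = 3088.7500
edge 3: (18.5,16)→(13.5,37)  cross = 18.5·37 − 13.5·16 = 468.5000; (r_i+r_j)·cross = 32·468.5000 = 14992.0000
edge 4: (13.5,37)→(0.5,32)  cross = 13.5·32 − 0.5·37 = 413.5000; (r_i+r_j)·cross = 14·413.5000 = 5789.0000
Σcross = 806.7500 → A = |Σcross|/2 = 403.3750 mm²
Σ(r_i+r_j)·cross = 22169.5000 → first moment M = |Σ|/6 = 3694.9167
R_c = M/A = 3694.9167/403.3750 = 9.1600 mm
θ = 351° = 6.126106 rad
V = θ·R_c·A = 6.126106·9.1600·403.3750 = 22635.450 mm³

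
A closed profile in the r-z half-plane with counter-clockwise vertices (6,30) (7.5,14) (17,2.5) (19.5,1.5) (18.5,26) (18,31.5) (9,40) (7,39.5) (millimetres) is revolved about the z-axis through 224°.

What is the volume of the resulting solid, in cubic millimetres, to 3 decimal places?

Volume = 17539.896 mm³

Profile (r,z), 8 vertices: (6,30) (7.5,14) (17,2.5) (19.5,1.5) (18.5,26) (18,31.5) (9,40) (7,39.5)
edge 0: (6,30)→(7.5,14)  cross = 6·14 − 7.5·30 = -141.0000; (r_i+r_j)·cross = 13.5·-141.0000 = -1903.5000
edge 1: (7.5,14)→(17,2.5)  cross = 7.5·2.5 − 17·14 = -219.2500; (r_i+r_j)·cross = 24.5·-219.2500 = -5371.6250
edge 2: (17,2.5)→(19.5,1.5)  cross = 17·1.5 − 19.5·2.5 = -23.2500; (r_i+r_j)·cross = 36.5·-23.2500 = -848.6250
edge 3: (19.5,1.5)→(18.5,26)  cross = 19.5·26 − 18.5·1.5 = 479.2500; (r_i+r_j)·cross = 38·479.2500 = 18211.5000
edge 4: (18.5,26)→(18,31.5)  cross = 18.5·31.5 − 18·26 = 114.7500; (r_i+r_j)·cross = 36.5·114.7500 = 4188.3750
edge 5: (18,31.5)→(9,40)  cross = 18·40 − 9·31.5 = 436.5000; (r_i+r_j)·cross = 27·436.5000 = 11785.5000
edge 6: (9,40)→(7,39.5)  cross = 9·39.5 − 7·40 = 75.5000; (r_i+r_j)·cross = 16·75.5000 = 1208.0000
edge 7: (7,39.5)→(6,30)  cross = 7·30 − 6·39.5 = -27.0000; (r_i+r_j)·cross = 13·-27.0000 = -351.0000
Σcross = 695.5000 → A = |Σcross|/2 = 347.7500 mm²
Σ(r_i+r_j)·cross = 26918.6250 → first moment M = |Σ|/6 = 4486.4375
R_c = M/A = 4486.4375/347.7500 = 12.9013 mm
θ = 224° = 3.909538 rad
V = θ·R_c·A = 3.909538·12.9013·347.7500 = 17539.896 mm³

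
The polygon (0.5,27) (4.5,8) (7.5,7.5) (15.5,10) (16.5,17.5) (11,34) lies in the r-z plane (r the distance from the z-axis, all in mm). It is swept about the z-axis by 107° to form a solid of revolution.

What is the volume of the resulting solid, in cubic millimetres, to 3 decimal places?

Profile (r,z), 6 vertices: (0.5,27) (4.5,8) (7.5,7.5) (15.5,10) (16.5,17.5) (11,34)
edge 0: (0.5,27)→(4.5,8)  cross = 0.5·8 − 4.5·27 = -117.5000; (r_i+r_j)·cross = 5·-117.5000 = -587.5000
edge 1: (4.5,8)→(7.5,7.5)  cross = 4.5·7.5 − 7.5·8 = -26.2500; (r_i+r_j)·cross = 12·-26.2500 = -315.0000
edge 2: (7.5,7.5)→(15.5,10)  cross = 7.5·10 − 15.5·7.5 = -41.2500; (r_i+r_j)·cross = 23·-41.2500 = -948.7500
edge 3: (15.5,10)→(16.5,17.5)  cross = 15.5·17.5 − 16.5·10 = 106.2500; (r_i+r_j)·cross = 32·106.2500 = 3400.0000
edge 4: (16.5,17.5)→(11,34)  cross = 16.5·34 − 11·17.5 = 368.5000; (r_i+r_j)·cross = 27.5·368.5000 = 10133.7500
edge 5: (11,34)→(0.5,27)  cross = 11·27 − 0.5·34 = 280.0000; (r_i+r_j)·cross = 11.5·280.0000 = 3220.0000
Σcross = 569.7500 → A = |Σcross|/2 = 284.8750 mm²
Σ(r_i+r_j)·cross = 14902.5000 → first moment M = |Σ|/6 = 2483.7500
R_c = M/A = 2483.7500/284.8750 = 8.7187 mm
θ = 107° = 1.867502 rad
V = θ·R_c·A = 1.867502·8.7187·284.8750 = 4638.409 mm³

Volume = 4638.409 mm³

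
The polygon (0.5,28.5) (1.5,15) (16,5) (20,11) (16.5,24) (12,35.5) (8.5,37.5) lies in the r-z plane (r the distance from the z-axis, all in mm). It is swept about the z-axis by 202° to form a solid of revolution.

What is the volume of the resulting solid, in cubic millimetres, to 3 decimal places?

Profile (r,z), 7 vertices: (0.5,28.5) (1.5,15) (16,5) (20,11) (16.5,24) (12,35.5) (8.5,37.5)
edge 0: (0.5,28.5)→(1.5,15)  cross = 0.5·15 − 1.5·28.5 = -35.2500; (r_i+r_j)·cross = 2·-35.2500 = -70.5000
edge 1: (1.5,15)→(16,5)  cross = 1.5·5 − 16·15 = -232.5000; (r_i+r_j)·cross = 17.5·-232.5000 = -4068.7500
edge 2: (16,5)→(20,11)  cross = 16·11 − 20·5 = 76.0000; (r_i+r_j)·cross = 36·76.0000 = 2736.0000
edge 3: (20,11)→(16.5,24)  cross = 20·24 − 16.5·11 = 298.5000; (r_i+r_j)·cross = 36.5·298.5000 = 10895.2500
edge 4: (16.5,24)→(12,35.5)  cross = 16.5·35.5 − 12·24 = 297.7500; (r_i+r_j)·cross = 28.5·297.7500 = 8485.8750
edge 5: (12,35.5)→(8.5,37.5)  cross = 12·37.5 − 8.5·35.5 = 148.2500; (r_i+r_j)·cross = 20.5·148.2500 = 3039.1250
edge 6: (8.5,37.5)→(0.5,28.5)  cross = 8.5·28.5 − 0.5·37.5 = 223.5000; (r_i+r_j)·cross = 9·223.5000 = 2011.5000
Σcross = 776.2500 → A = |Σcross|/2 = 388.1250 mm²
Σ(r_i+r_j)·cross = 23028.5000 → first moment M = |Σ|/6 = 3838.0833
R_c = M/A = 3838.0833/388.1250 = 9.8888 mm
θ = 202° = 3.525565 rad
V = θ·R_c·A = 3.525565·9.8888·388.1250 = 13531.413 mm³

Volume = 13531.413 mm³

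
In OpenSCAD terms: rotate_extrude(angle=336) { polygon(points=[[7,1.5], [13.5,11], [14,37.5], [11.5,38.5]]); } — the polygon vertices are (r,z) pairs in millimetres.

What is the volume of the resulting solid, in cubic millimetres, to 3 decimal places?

Profile (r,z), 4 vertices: (7,1.5) (13.5,11) (14,37.5) (11.5,38.5)
edge 0: (7,1.5)→(13.5,11)  cross = 7·11 − 13.5·1.5 = 56.7500; (r_i+r_j)·cross = 20.5·56.7500 = 1163.3750
edge 1: (13.5,11)→(14,37.5)  cross = 13.5·37.5 − 14·11 = 352.2500; (r_i+r_j)·cross = 27.5·352.2500 = 9686.8750
edge 2: (14,37.5)→(11.5,38.5)  cross = 14·38.5 − 11.5·37.5 = 107.7500; (r_i+r_j)·cross = 25.5·107.7500 = 2747.6250
edge 3: (11.5,38.5)→(7,1.5)  cross = 11.5·1.5 − 7·38.5 = -252.2500; (r_i+r_j)·cross = 18.5·-252.2500 = -4666.6250
Σcross = 264.5000 → A = |Σcross|/2 = 132.2500 mm²
Σ(r_i+r_j)·cross = 8931.2500 → first moment M = |Σ|/6 = 1488.5417
R_c = M/A = 1488.5417/132.2500 = 11.2555 mm
θ = 336° = 5.864306 rad
V = θ·R_c·A = 5.864306·11.2555·132.2500 = 8729.264 mm³

Volume = 8729.264 mm³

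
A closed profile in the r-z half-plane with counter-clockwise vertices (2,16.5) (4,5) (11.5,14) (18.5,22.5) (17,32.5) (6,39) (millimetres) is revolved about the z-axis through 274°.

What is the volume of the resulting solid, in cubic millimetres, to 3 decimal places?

Profile (r,z), 6 vertices: (2,16.5) (4,5) (11.5,14) (18.5,22.5) (17,32.5) (6,39)
edge 0: (2,16.5)→(4,5)  cross = 2·5 − 4·16.5 = -56.0000; (r_i+r_j)·cross = 6·-56.0000 = -336.0000
edge 1: (4,5)→(11.5,14)  cross = 4·14 − 11.5·5 = -1.5000; (r_i+r_j)·cross = 15.5·-1.5000 = -23.2500
edge 2: (11.5,14)→(18.5,22.5)  cross = 11.5·22.5 − 18.5·14 = -0.2500; (r_i+r_j)·cross = 30·-0.2500 = -7.5000
edge 3: (18.5,22.5)→(17,32.5)  cross = 18.5·32.5 − 17·22.5 = 218.7500; (r_i+r_j)·cross = 35.5·218.7500 = 7765.6250
edge 4: (17,32.5)→(6,39)  cross = 17·39 − 6·32.5 = 468.0000; (r_i+r_j)·cross = 23·468.0000 = 10764.0000
edge 5: (6,39)→(2,16.5)  cross = 6·16.5 − 2·39 = 21.0000; (r_i+r_j)·cross = 8·21.0000 = 168.0000
Σcross = 650.0000 → A = |Σcross|/2 = 325.0000 mm²
Σ(r_i+r_j)·cross = 18330.8750 → first moment M = |Σ|/6 = 3055.1458
R_c = M/A = 3055.1458/325.0000 = 9.4004 mm
θ = 274° = 4.782202 rad
V = θ·R_c·A = 4.782202·9.4004·325.0000 = 14610.325 mm³

Volume = 14610.325 mm³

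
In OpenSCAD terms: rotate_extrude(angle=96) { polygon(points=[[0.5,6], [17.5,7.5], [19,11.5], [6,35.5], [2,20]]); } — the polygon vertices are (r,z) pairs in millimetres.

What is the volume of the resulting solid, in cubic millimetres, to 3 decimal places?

Profile (r,z), 5 vertices: (0.5,6) (17.5,7.5) (19,11.5) (6,35.5) (2,20)
edge 0: (0.5,6)→(17.5,7.5)  cross = 0.5·7.5 − 17.5·6 = -101.2500; (r_i+r_j)·cross = 18·-101.2500 = -1822.5000
edge 1: (17.5,7.5)→(19,11.5)  cross = 17.5·11.5 − 19·7.5 = 58.7500; (r_i+r_j)·cross = 36.5·58.7500 = 2144.3750
edge 2: (19,11.5)→(6,35.5)  cross = 19·35.5 − 6·11.5 = 605.5000; (r_i+r_j)·cross = 25·605.5000 = 15137.5000
edge 3: (6,35.5)→(2,20)  cross = 6·20 − 2·35.5 = 49.0000; (r_i+r_j)·cross = 8·49.0000 = 392.0000
edge 4: (2,20)→(0.5,6)  cross = 2·6 − 0.5·20 = 2.0000; (r_i+r_j)·cross = 2.5·2.0000 = 5.0000
Σcross = 614.0000 → A = |Σcross|/2 = 307.0000 mm²
Σ(r_i+r_j)·cross = 15856.3750 → first moment M = |Σ|/6 = 2642.7292
R_c = M/A = 2642.7292/307.0000 = 8.6082 mm
θ = 96° = 1.675516 rad
V = θ·R_c·A = 1.675516·8.6082·307.0000 = 4427.935 mm³

Volume = 4427.935 mm³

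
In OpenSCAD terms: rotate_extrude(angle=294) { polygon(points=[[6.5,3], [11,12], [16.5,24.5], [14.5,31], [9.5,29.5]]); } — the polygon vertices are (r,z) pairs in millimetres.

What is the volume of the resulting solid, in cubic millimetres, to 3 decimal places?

Volume = 6998.622 mm³

Profile (r,z), 5 vertices: (6.5,3) (11,12) (16.5,24.5) (14.5,31) (9.5,29.5)
edge 0: (6.5,3)→(11,12)  cross = 6.5·12 − 11·3 = 45.0000; (r_i+r_j)·cross = 17.5·45.0000 = 787.5000
edge 1: (11,12)→(16.5,24.5)  cross = 11·24.5 − 16.5·12 = 71.5000; (r_i+r_j)·cross = 27.5·71.5000 = 1966.2500
edge 2: (16.5,24.5)→(14.5,31)  cross = 16.5·31 − 14.5·24.5 = 156.2500; (r_i+r_j)·cross = 31·156.2500 = 4843.7500
edge 3: (14.5,31)→(9.5,29.5)  cross = 14.5·29.5 − 9.5·31 = 133.2500; (r_i+r_j)·cross = 24·133.2500 = 3198.0000
edge 4: (9.5,29.5)→(6.5,3)  cross = 9.5·3 − 6.5·29.5 = -163.2500; (r_i+r_j)·cross = 16·-163.2500 = -2612.0000
Σcross = 242.7500 → A = |Σcross|/2 = 121.3750 mm²
Σ(r_i+r_j)·cross = 8183.5000 → first moment M = |Σ|/6 = 1363.9167
R_c = M/A = 1363.9167/121.3750 = 11.2372 mm
θ = 294° = 5.131268 rad
V = θ·R_c·A = 5.131268·11.2372·121.3750 = 6998.622 mm³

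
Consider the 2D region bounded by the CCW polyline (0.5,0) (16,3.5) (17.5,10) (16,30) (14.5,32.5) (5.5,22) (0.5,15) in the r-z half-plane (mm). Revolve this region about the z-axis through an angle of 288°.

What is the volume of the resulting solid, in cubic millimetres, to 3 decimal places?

Volume = 17914.199 mm³

Profile (r,z), 7 vertices: (0.5,0) (16,3.5) (17.5,10) (16,30) (14.5,32.5) (5.5,22) (0.5,15)
edge 0: (0.5,0)→(16,3.5)  cross = 0.5·3.5 − 16·0 = 1.7500; (r_i+r_j)·cross = 16.5·1.7500 = 28.8750
edge 1: (16,3.5)→(17.5,10)  cross = 16·10 − 17.5·3.5 = 98.7500; (r_i+r_j)·cross = 33.5·98.7500 = 3308.1250
edge 2: (17.5,10)→(16,30)  cross = 17.5·30 − 16·10 = 365.0000; (r_i+r_j)·cross = 33.5·365.0000 = 12227.5000
edge 3: (16,30)→(14.5,32.5)  cross = 16·32.5 − 14.5·30 = 85.0000; (r_i+r_j)·cross = 30.5·85.0000 = 2592.5000
edge 4: (14.5,32.5)→(5.5,22)  cross = 14.5·22 − 5.5·32.5 = 140.2500; (r_i+r_j)·cross = 20·140.2500 = 2805.0000
edge 5: (5.5,22)→(0.5,15)  cross = 5.5·15 − 0.5·22 = 71.5000; (r_i+r_j)·cross = 6·71.5000 = 429.0000
edge 6: (0.5,15)→(0.5,0)  cross = 0.5·0 − 0.5·15 = -7.5000; (r_i+r_j)·cross = 1·-7.5000 = -7.5000
Σcross = 754.7500 → A = |Σcross|/2 = 377.3750 mm²
Σ(r_i+r_j)·cross = 21383.5000 → first moment M = |Σ|/6 = 3563.9167
R_c = M/A = 3563.9167/377.3750 = 9.4440 mm
θ = 288° = 5.026548 rad
V = θ·R_c·A = 5.026548·9.4440·377.3750 = 17914.199 mm³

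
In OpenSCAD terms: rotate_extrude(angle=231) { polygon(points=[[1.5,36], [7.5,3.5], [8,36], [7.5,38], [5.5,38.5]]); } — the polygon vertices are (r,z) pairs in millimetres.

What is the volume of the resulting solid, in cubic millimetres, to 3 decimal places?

Profile (r,z), 5 vertices: (1.5,36) (7.5,3.5) (8,36) (7.5,38) (5.5,38.5)
edge 0: (1.5,36)→(7.5,3.5)  cross = 1.5·3.5 − 7.5·36 = -264.7500; (r_i+r_j)·cross = 9·-264.7500 = -2382.7500
edge 1: (7.5,3.5)→(8,36)  cross = 7.5·36 − 8·3.5 = 242.0000; (r_i+r_j)·cross = 15.5·242.0000 = 3751.0000
edge 2: (8,36)→(7.5,38)  cross = 8·38 − 7.5·36 = 34.0000; (r_i+r_j)·cross = 15.5·34.0000 = 527.0000
edge 3: (7.5,38)→(5.5,38.5)  cross = 7.5·38.5 − 5.5·38 = 79.7500; (r_i+r_j)·cross = 13·79.7500 = 1036.7500
edge 4: (5.5,38.5)→(1.5,36)  cross = 5.5·36 − 1.5·38.5 = 140.2500; (r_i+r_j)·cross = 7·140.2500 = 981.7500
Σcross = 231.2500 → A = |Σcross|/2 = 115.6250 mm²
Σ(r_i+r_j)·cross = 3913.7500 → first moment M = |Σ|/6 = 652.2917
R_c = M/A = 652.2917/115.6250 = 5.6414 mm
θ = 231° = 4.031711 rad
V = θ·R_c·A = 4.031711·5.6414·115.6250 = 2629.851 mm³

Volume = 2629.851 mm³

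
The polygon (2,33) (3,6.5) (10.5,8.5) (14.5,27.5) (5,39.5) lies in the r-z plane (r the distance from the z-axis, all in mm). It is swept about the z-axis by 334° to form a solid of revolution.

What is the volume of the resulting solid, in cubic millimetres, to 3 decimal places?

Volume = 11872.301 mm³

Profile (r,z), 5 vertices: (2,33) (3,6.5) (10.5,8.5) (14.5,27.5) (5,39.5)
edge 0: (2,33)→(3,6.5)  cross = 2·6.5 − 3·33 = -86.0000; (r_i+r_j)·cross = 5·-86.0000 = -430.0000
edge 1: (3,6.5)→(10.5,8.5)  cross = 3·8.5 − 10.5·6.5 = -42.7500; (r_i+r_j)·cross = 13.5·-42.7500 = -577.1250
edge 2: (10.5,8.5)→(14.5,27.5)  cross = 10.5·27.5 − 14.5·8.5 = 165.5000; (r_i+r_j)·cross = 25·165.5000 = 4137.5000
edge 3: (14.5,27.5)→(5,39.5)  cross = 14.5·39.5 − 5·27.5 = 435.2500; (r_i+r_j)·cross = 19.5·435.2500 = 8487.3750
edge 4: (5,39.5)→(2,33)  cross = 5·33 − 2·39.5 = 86.0000; (r_i+r_j)·cross = 7·86.0000 = 602.0000
Σcross = 558.0000 → A = |Σcross|/2 = 279.0000 mm²
Σ(r_i+r_j)·cross = 12219.7500 → first moment M = |Σ|/6 = 2036.6250
R_c = M/A = 2036.6250/279.0000 = 7.2997 mm
θ = 334° = 5.829400 rad
V = θ·R_c·A = 5.829400·7.2997·279.0000 = 11872.301 mm³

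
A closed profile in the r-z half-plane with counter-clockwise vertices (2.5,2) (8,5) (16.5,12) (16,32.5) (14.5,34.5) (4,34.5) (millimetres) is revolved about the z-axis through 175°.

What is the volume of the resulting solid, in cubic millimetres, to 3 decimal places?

Volume = 10251.337 mm³

Profile (r,z), 6 vertices: (2.5,2) (8,5) (16.5,12) (16,32.5) (14.5,34.5) (4,34.5)
edge 0: (2.5,2)→(8,5)  cross = 2.5·5 − 8·2 = -3.5000; (r_i+r_j)·cross = 10.5·-3.5000 = -36.7500
edge 1: (8,5)→(16.5,12)  cross = 8·12 − 16.5·5 = 13.5000; (r_i+r_j)·cross = 24.5·13.5000 = 330.7500
edge 2: (16.5,12)→(16,32.5)  cross = 16.5·32.5 − 16·12 = 344.2500; (r_i+r_j)·cross = 32.5·344.2500 = 11188.1250
edge 3: (16,32.5)→(14.5,34.5)  cross = 16·34.5 − 14.5·32.5 = 80.7500; (r_i+r_j)·cross = 30.5·80.7500 = 2462.8750
edge 4: (14.5,34.5)→(4,34.5)  cross = 14.5·34.5 − 4·34.5 = 362.2500; (r_i+r_j)·cross = 18.5·362.2500 = 6701.6250
edge 5: (4,34.5)→(2.5,2)  cross = 4·2 − 2.5·34.5 = -78.2500; (r_i+r_j)·cross = 6.5·-78.2500 = -508.6250
Σcross = 719.0000 → A = |Σcross|/2 = 359.5000 mm²
Σ(r_i+r_j)·cross = 20138.0000 → first moment M = |Σ|/6 = 3356.3333
R_c = M/A = 3356.3333/359.5000 = 9.3361 mm
θ = 175° = 3.054326 rad
V = θ·R_c·A = 3.054326·9.3361·359.5000 = 10251.337 mm³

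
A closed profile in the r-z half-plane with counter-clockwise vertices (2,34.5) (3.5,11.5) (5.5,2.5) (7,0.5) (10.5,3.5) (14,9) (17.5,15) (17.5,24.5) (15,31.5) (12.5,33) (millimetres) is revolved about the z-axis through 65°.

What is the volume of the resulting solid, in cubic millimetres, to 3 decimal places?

Volume = 4115.079 mm³

Profile (r,z), 10 vertices: (2,34.5) (3.5,11.5) (5.5,2.5) (7,0.5) (10.5,3.5) (14,9) (17.5,15) (17.5,24.5) (15,31.5) (12.5,33)
edge 0: (2,34.5)→(3.5,11.5)  cross = 2·11.5 − 3.5·34.5 = -97.7500; (r_i+r_j)·cross = 5.5·-97.7500 = -537.6250
edge 1: (3.5,11.5)→(5.5,2.5)  cross = 3.5·2.5 − 5.5·11.5 = -54.5000; (r_i+r_j)·cross = 9·-54.5000 = -490.5000
edge 2: (5.5,2.5)→(7,0.5)  cross = 5.5·0.5 − 7·2.5 = -14.7500; (r_i+r_j)·cross = 12.5·-14.7500 = -184.3750
edge 3: (7,0.5)→(10.5,3.5)  cross = 7·3.5 − 10.5·0.5 = 19.2500; (r_i+r_j)·cross = 17.5·19.2500 = 336.8750
edge 4: (10.5,3.5)→(14,9)  cross = 10.5·9 − 14·3.5 = 45.5000; (r_i+r_j)·cross = 24.5·45.5000 = 1114.7500
edge 5: (14,9)→(17.5,15)  cross = 14·15 − 17.5·9 = 52.5000; (r_i+r_j)·cross = 31.5·52.5000 = 1653.7500
edge 6: (17.5,15)→(17.5,24.5)  cross = 17.5·24.5 − 17.5·15 = 166.2500; (r_i+r_j)·cross = 35·166.2500 = 5818.7500
edge 7: (17.5,24.5)→(15,31.5)  cross = 17.5·31.5 − 15·24.5 = 183.7500; (r_i+r_j)·cross = 32.5·183.7500 = 5971.8750
edge 8: (15,31.5)→(12.5,33)  cross = 15·33 − 12.5·31.5 = 101.2500; (r_i+r_j)·cross = 27.5·101.2500 = 2784.3750
edge 9: (12.5,33)→(2,34.5)  cross = 12.5·34.5 − 2·33 = 365.2500; (r_i+r_j)·cross = 14.5·365.2500 = 5296.1250
Σcross = 766.7500 → A = |Σcross|/2 = 383.3750 mm²
Σ(r_i+r_j)·cross = 21764.0000 → first moment M = |Σ|/6 = 3627.3333
R_c = M/A = 3627.3333/383.3750 = 9.4616 mm
θ = 65° = 1.134464 rad
V = θ·R_c·A = 1.134464·9.4616·383.3750 = 4115.079 mm³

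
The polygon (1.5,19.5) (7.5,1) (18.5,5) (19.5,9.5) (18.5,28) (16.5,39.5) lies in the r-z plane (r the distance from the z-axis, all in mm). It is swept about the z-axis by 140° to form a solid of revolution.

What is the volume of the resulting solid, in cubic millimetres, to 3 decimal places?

Profile (r,z), 6 vertices: (1.5,19.5) (7.5,1) (18.5,5) (19.5,9.5) (18.5,28) (16.5,39.5)
edge 0: (1.5,19.5)→(7.5,1)  cross = 1.5·1 − 7.5·19.5 = -144.7500; (r_i+r_j)·cross = 9·-144.7500 = -1302.7500
edge 1: (7.5,1)→(18.5,5)  cross = 7.5·5 − 18.5·1 = 19.0000; (r_i+r_j)·cross = 26·19.0000 = 494.0000
edge 2: (18.5,5)→(19.5,9.5)  cross = 18.5·9.5 − 19.5·5 = 78.2500; (r_i+r_j)·cross = 38·78.2500 = 2973.5000
edge 3: (19.5,9.5)→(18.5,28)  cross = 19.5·28 − 18.5·9.5 = 370.2500; (r_i+r_j)·cross = 38·370.2500 = 14069.5000
edge 4: (18.5,28)→(16.5,39.5)  cross = 18.5·39.5 − 16.5·28 = 268.7500; (r_i+r_j)·cross = 35·268.7500 = 9406.2500
edge 5: (16.5,39.5)→(1.5,19.5)  cross = 16.5·19.5 − 1.5·39.5 = 262.5000; (r_i+r_j)·cross = 18·262.5000 = 4725.0000
Σcross = 854.0000 → A = |Σcross|/2 = 427.0000 mm²
Σ(r_i+r_j)·cross = 30365.5000 → first moment M = |Σ|/6 = 5060.9167
R_c = M/A = 5060.9167/427.0000 = 11.8523 mm
θ = 140° = 2.443461 rad
V = θ·R_c·A = 2.443461·11.8523·427.0000 = 12366.152 mm³

Volume = 12366.152 mm³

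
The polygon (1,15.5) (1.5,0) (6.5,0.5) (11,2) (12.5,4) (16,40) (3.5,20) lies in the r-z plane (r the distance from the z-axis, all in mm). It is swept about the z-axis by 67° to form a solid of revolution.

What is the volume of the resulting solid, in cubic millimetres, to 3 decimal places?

Volume = 3238.328 mm³

Profile (r,z), 7 vertices: (1,15.5) (1.5,0) (6.5,0.5) (11,2) (12.5,4) (16,40) (3.5,20)
edge 0: (1,15.5)→(1.5,0)  cross = 1·0 − 1.5·15.5 = -23.2500; (r_i+r_j)·cross = 2.5·-23.2500 = -58.1250
edge 1: (1.5,0)→(6.5,0.5)  cross = 1.5·0.5 − 6.5·0 = 0.7500; (r_i+r_j)·cross = 8·0.7500 = 6.0000
edge 2: (6.5,0.5)→(11,2)  cross = 6.5·2 − 11·0.5 = 7.5000; (r_i+r_j)·cross = 17.5·7.5000 = 131.2500
edge 3: (11,2)→(12.5,4)  cross = 11·4 − 12.5·2 = 19.0000; (r_i+r_j)·cross = 23.5·19.0000 = 446.5000
edge 4: (12.5,4)→(16,40)  cross = 12.5·40 − 16·4 = 436.0000; (r_i+r_j)·cross = 28.5·436.0000 = 12426.0000
edge 5: (16,40)→(3.5,20)  cross = 16·20 − 3.5·40 = 180.0000; (r_i+r_j)·cross = 19.5·180.0000 = 3510.0000
edge 6: (3.5,20)→(1,15.5)  cross = 3.5·15.5 − 1·20 = 34.2500; (r_i+r_j)·cross = 4.5·34.2500 = 154.1250
Σcross = 654.2500 → A = |Σcross|/2 = 327.1250 mm²
Σ(r_i+r_j)·cross = 16615.7500 → first moment M = |Σ|/6 = 2769.2917
R_c = M/A = 2769.2917/327.1250 = 8.4655 mm
θ = 67° = 1.169371 rad
V = θ·R_c·A = 1.169371·8.4655·327.1250 = 3238.328 mm³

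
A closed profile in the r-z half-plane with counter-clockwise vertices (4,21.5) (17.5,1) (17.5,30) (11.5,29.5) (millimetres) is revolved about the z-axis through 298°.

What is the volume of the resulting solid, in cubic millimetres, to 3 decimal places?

Profile (r,z), 4 vertices: (4,21.5) (17.5,1) (17.5,30) (11.5,29.5)
edge 0: (4,21.5)→(17.5,1)  cross = 4·1 − 17.5·21.5 = -372.2500; (r_i+r_j)·cross = 21.5·-372.2500 = -8003.3750
edge 1: (17.5,1)→(17.5,30)  cross = 17.5·30 − 17.5·1 = 507.5000; (r_i+r_j)·cross = 35·507.5000 = 17762.5000
edge 2: (17.5,30)→(11.5,29.5)  cross = 17.5·29.5 − 11.5·30 = 171.2500; (r_i+r_j)·cross = 29·171.2500 = 4966.2500
edge 3: (11.5,29.5)→(4,21.5)  cross = 11.5·21.5 − 4·29.5 = 129.2500; (r_i+r_j)·cross = 15.5·129.2500 = 2003.3750
Σcross = 435.7500 → A = |Σcross|/2 = 217.8750 mm²
Σ(r_i+r_j)·cross = 16728.7500 → first moment M = |Σ|/6 = 2788.1250
R_c = M/A = 2788.1250/217.8750 = 12.7969 mm
θ = 298° = 5.201081 rad
V = θ·R_c·A = 5.201081·12.7969·217.8750 = 14501.264 mm³

Volume = 14501.264 mm³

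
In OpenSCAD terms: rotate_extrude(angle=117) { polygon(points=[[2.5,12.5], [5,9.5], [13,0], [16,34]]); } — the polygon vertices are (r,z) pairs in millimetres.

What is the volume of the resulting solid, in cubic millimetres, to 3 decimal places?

Volume = 4231.054 mm³

Profile (r,z), 4 vertices: (2.5,12.5) (5,9.5) (13,0) (16,34)
edge 0: (2.5,12.5)→(5,9.5)  cross = 2.5·9.5 − 5·12.5 = -38.7500; (r_i+r_j)·cross = 7.5·-38.7500 = -290.6250
edge 1: (5,9.5)→(13,0)  cross = 5·0 − 13·9.5 = -123.5000; (r_i+r_j)·cross = 18·-123.5000 = -2223.0000
edge 2: (13,0)→(16,34)  cross = 13·34 − 16·0 = 442.0000; (r_i+r_j)·cross = 29·442.0000 = 12818.0000
edge 3: (16,34)→(2.5,12.5)  cross = 16·12.5 − 2.5·34 = 115.0000; (r_i+r_j)·cross = 18.5·115.0000 = 2127.5000
Σcross = 394.7500 → A = |Σcross|/2 = 197.3750 mm²
Σ(r_i+r_j)·cross = 12431.8750 → first moment M = |Σ|/6 = 2071.9792
R_c = M/A = 2071.9792/197.3750 = 10.4977 mm
θ = 117° = 2.042035 rad
V = θ·R_c·A = 2.042035·10.4977·197.3750 = 4231.054 mm³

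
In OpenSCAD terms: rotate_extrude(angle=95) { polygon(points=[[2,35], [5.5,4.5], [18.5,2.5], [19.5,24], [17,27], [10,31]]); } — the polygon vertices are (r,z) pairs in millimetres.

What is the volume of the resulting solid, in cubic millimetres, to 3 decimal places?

Profile (r,z), 6 vertices: (2,35) (5.5,4.5) (18.5,2.5) (19.5,24) (17,27) (10,31)
edge 0: (2,35)→(5.5,4.5)  cross = 2·4.5 − 5.5·35 = -183.5000; (r_i+r_j)·cross = 7.5·-183.5000 = -1376.2500
edge 1: (5.5,4.5)→(18.5,2.5)  cross = 5.5·2.5 − 18.5·4.5 = -69.5000; (r_i+r_j)·cross = 24·-69.5000 = -1668.0000
edge 2: (18.5,2.5)→(19.5,24)  cross = 18.5·24 − 19.5·2.5 = 395.2500; (r_i+r_j)·cross = 38·395.2500 = 15019.5000
edge 3: (19.5,24)→(17,27)  cross = 19.5·27 − 17·24 = 118.5000; (r_i+r_j)·cross = 36.5·118.5000 = 4325.2500
edge 4: (17,27)→(10,31)  cross = 17·31 − 10·27 = 257.0000; (r_i+r_j)·cross = 27·257.0000 = 6939.0000
edge 5: (10,31)→(2,35)  cross = 10·35 − 2·31 = 288.0000; (r_i+r_j)·cross = 12·288.0000 = 3456.0000
Σcross = 805.7500 → A = |Σcross|/2 = 402.8750 mm²
Σ(r_i+r_j)·cross = 26695.5000 → first moment M = |Σ|/6 = 4449.2500
R_c = M/A = 4449.2500/402.8750 = 11.0437 mm
θ = 95° = 1.658063 rad
V = θ·R_c·A = 1.658063·11.0437·402.8750 = 7377.136 mm³

Volume = 7377.136 mm³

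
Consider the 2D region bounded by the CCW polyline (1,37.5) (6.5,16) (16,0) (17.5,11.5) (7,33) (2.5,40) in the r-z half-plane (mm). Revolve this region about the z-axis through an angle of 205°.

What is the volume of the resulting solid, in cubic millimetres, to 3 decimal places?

Volume = 7714.453 mm³

Profile (r,z), 6 vertices: (1,37.5) (6.5,16) (16,0) (17.5,11.5) (7,33) (2.5,40)
edge 0: (1,37.5)→(6.5,16)  cross = 1·16 − 6.5·37.5 = -227.7500; (r_i+r_j)·cross = 7.5·-227.7500 = -1708.1250
edge 1: (6.5,16)→(16,0)  cross = 6.5·0 − 16·16 = -256.0000; (r_i+r_j)·cross = 22.5·-256.0000 = -5760.0000
edge 2: (16,0)→(17.5,11.5)  cross = 16·11.5 − 17.5·0 = 184.0000; (r_i+r_j)·cross = 33.5·184.0000 = 6164.0000
edge 3: (17.5,11.5)→(7,33)  cross = 17.5·33 − 7·11.5 = 497.0000; (r_i+r_j)·cross = 24.5·497.0000 = 12176.5000
edge 4: (7,33)→(2.5,40)  cross = 7·40 − 2.5·33 = 197.5000; (r_i+r_j)·cross = 9.5·197.5000 = 1876.2500
edge 5: (2.5,40)→(1,37.5)  cross = 2.5·37.5 − 1·40 = 53.7500; (r_i+r_j)·cross = 3.5·53.7500 = 188.1250
Σcross = 448.5000 → A = |Σcross|/2 = 224.2500 mm²
Σ(r_i+r_j)·cross = 12936.7500 → first moment M = |Σ|/6 = 2156.1250
R_c = M/A = 2156.1250/224.2500 = 9.6148 mm
θ = 205° = 3.577925 rad
V = θ·R_c·A = 3.577925·9.6148·224.2500 = 7714.453 mm³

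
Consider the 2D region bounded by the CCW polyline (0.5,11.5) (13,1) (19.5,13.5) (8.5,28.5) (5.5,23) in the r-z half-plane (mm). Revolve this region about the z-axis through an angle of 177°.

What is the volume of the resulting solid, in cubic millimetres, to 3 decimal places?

Volume = 8371.563 mm³

Profile (r,z), 5 vertices: (0.5,11.5) (13,1) (19.5,13.5) (8.5,28.5) (5.5,23)
edge 0: (0.5,11.5)→(13,1)  cross = 0.5·1 − 13·11.5 = -149.0000; (r_i+r_j)·cross = 13.5·-149.0000 = -2011.5000
edge 1: (13,1)→(19.5,13.5)  cross = 13·13.5 − 19.5·1 = 156.0000; (r_i+r_j)·cross = 32.5·156.0000 = 5070.0000
edge 2: (19.5,13.5)→(8.5,28.5)  cross = 19.5·28.5 − 8.5·13.5 = 441.0000; (r_i+r_j)·cross = 28·441.0000 = 12348.0000
edge 3: (8.5,28.5)→(5.5,23)  cross = 8.5·23 − 5.5·28.5 = 38.7500; (r_i+r_j)·cross = 14·38.7500 = 542.5000
edge 4: (5.5,23)→(0.5,11.5)  cross = 5.5·11.5 − 0.5·23 = 51.7500; (r_i+r_j)·cross = 6·51.7500 = 310.5000
Σcross = 538.5000 → A = |Σcross|/2 = 269.2500 mm²
Σ(r_i+r_j)·cross = 16259.5000 → first moment M = |Σ|/6 = 2709.9167
R_c = M/A = 2709.9167/269.2500 = 10.0647 mm
θ = 177° = 3.089233 rad
V = θ·R_c·A = 3.089233·10.0647·269.2500 = 8371.563 mm³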